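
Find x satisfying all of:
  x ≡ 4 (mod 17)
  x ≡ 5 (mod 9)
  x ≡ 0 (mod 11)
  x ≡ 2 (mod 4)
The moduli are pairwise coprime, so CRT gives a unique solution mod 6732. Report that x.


Product of moduli M = 17 · 9 · 11 · 4 = 6732.
Merge one congruence at a time:
  Start: x ≡ 4 (mod 17).
  Combine with x ≡ 5 (mod 9); new modulus lcm = 153.
    Write x = 4 + 17·t and substitute into x ≡ 5 (mod 9): 17·t ≡ 5 − 4 = 1 (mod 9).
    Reduce coefficients mod 9: 8·t ≡ 1 (mod 9).
    The inverse of 8 mod 9 is 8 (since 8·8 = 64 = 7·9 + 1), so t ≡ 8·1 = 8 ≡ 8 (mod 9).
    Then x = 4 + 17·8 = 140, valid modulo lcm(17, 9) = 153: x ≡ 140 (mod 153).
  Combine with x ≡ 0 (mod 11); new modulus lcm = 1683.
    Write x = 140 + 153·t and substitute into x ≡ 0 (mod 11): 153·t ≡ 0 − 140 = -140 (mod 11).
    Reduce coefficients mod 11: 10·t ≡ 3 (mod 11).
    The inverse of 10 mod 11 is 10 (since 10·10 = 100 = 9·11 + 1), so t ≡ 10·3 = 30 ≡ 8 (mod 11).
    Then x = 140 + 153·8 = 1364, valid modulo lcm(153, 11) = 1683: x ≡ 1364 (mod 1683).
  Combine with x ≡ 2 (mod 4); new modulus lcm = 6732.
    Write x = 1364 + 1683·t and substitute into x ≡ 2 (mod 4): 1683·t ≡ 2 − 1364 = -1362 (mod 4).
    Reduce coefficients mod 4: 3·t ≡ 2 (mod 4).
    The inverse of 3 mod 4 is 3 (since 3·3 = 9 = 2·4 + 1), so t ≡ 3·2 = 6 ≡ 2 (mod 4).
    Then x = 1364 + 1683·2 = 4730, valid modulo lcm(1683, 4) = 6732: x ≡ 4730 (mod 6732).
Verify against each original: 4730 mod 17 = 4, 4730 mod 9 = 5, 4730 mod 11 = 0, 4730 mod 4 = 2.

x ≡ 4730 (mod 6732).


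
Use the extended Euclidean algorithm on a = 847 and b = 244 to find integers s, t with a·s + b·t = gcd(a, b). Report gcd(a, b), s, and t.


Euclidean algorithm on (847, 244) — divide until remainder is 0:
  847 = 3 · 244 + 115
  244 = 2 · 115 + 14
  115 = 8 · 14 + 3
  14 = 4 · 3 + 2
  3 = 1 · 2 + 1
  2 = 2 · 1 + 0
gcd(847, 244) = 1.
Track Bezout coefficients alongside the remainders: start with r₀ = 847 = a·1 + b·0 (s = 1, t = 0) and r₁ = 244 = a·0 + b·1 (s = 0, t = 1); each new remainder r_{k+1} = r_{k-1} − q_k·r_k inherits s_{k+1} = s_{k-1} − q_k·s_k, t_{k+1} = t_{k-1} − q_k·t_k, so r_k = a·s_k + b·t_k at every step:
  q = 3: r = 115, s = 1 − 3·0 = 1, t = 0 − 3·1 = -3  (check: 847·1 + 244·(-3) = 115)
  q = 2: r = 14, s = 0 − 2·1 = -2, t = 1 − 2·(-3) = 7  (check: 847·(-2) + 244·7 = 14)
  q = 8: r = 3, s = 1 − 8·(-2) = 17, t = -3 − 8·7 = -59  (check: 847·17 + 244·(-59) = 3)
  q = 4: r = 2, s = -2 − 4·17 = -70, t = 7 − 4·(-59) = 243  (check: 847·(-70) + 244·243 = 2)
  q = 1: r = 1, s = 17 − 1·(-70) = 87, t = -59 − 1·243 = -302  (check: 847·87 + 244·(-302) = 1)
The row with r = 1 (the gcd) gives the Bezout coefficients s = 87, t = -302.
Result: 847 · (87) + 244 · (-302) = 1.

gcd(847, 244) = 1; s = 87, t = -302 (check: 847·87 + 244·(-302) = 1).


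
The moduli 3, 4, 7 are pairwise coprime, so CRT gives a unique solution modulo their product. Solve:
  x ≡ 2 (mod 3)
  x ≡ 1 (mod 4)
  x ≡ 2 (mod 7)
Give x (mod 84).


Moduli 3, 4, 7 are pairwise coprime; by CRT there is a unique solution modulo M = 3 · 4 · 7 = 84.
Solve pairwise, accumulating the modulus:
  Start with x ≡ 2 (mod 3).
  Combine with x ≡ 1 (mod 4): since gcd(3, 4) = 1, we get a unique residue mod 12.
    Write x = 2 + 3·t and substitute into x ≡ 1 (mod 4): 3·t ≡ 1 − 2 = -1 (mod 4).
    Reduce coefficients mod 4: 3·t ≡ 3 (mod 4).
    The inverse of 3 mod 4 is 3 (since 3·3 = 9 = 2·4 + 1), so t ≡ 3·3 = 9 ≡ 1 (mod 4).
    Then x = 2 + 3·1 = 5, valid modulo lcm(3, 4) = 12: x ≡ 5 (mod 12).
  Combine with x ≡ 2 (mod 7): since gcd(12, 7) = 1, we get a unique residue mod 84.
    Write x = 5 + 12·t and substitute into x ≡ 2 (mod 7): 12·t ≡ 2 − 5 = -3 (mod 7).
    Reduce coefficients mod 7: 5·t ≡ 4 (mod 7).
    The inverse of 5 mod 7 is 3 (since 5·3 = 15 = 2·7 + 1), so t ≡ 3·4 = 12 ≡ 5 (mod 7).
    Then x = 5 + 12·5 = 65, valid modulo lcm(12, 7) = 84: x ≡ 65 (mod 84).
Verify: 65 mod 3 = 2 ✓, 65 mod 4 = 1 ✓, 65 mod 7 = 2 ✓.

x ≡ 65 (mod 84).


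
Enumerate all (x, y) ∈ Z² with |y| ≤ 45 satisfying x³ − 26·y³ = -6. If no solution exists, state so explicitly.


The equation is x³ - 26y³ = -6. For fixed y, x³ = 26·y³ − 6, so a solution requires the RHS to be a perfect cube.
Strategy: iterate y from -45 to 45, compute RHS = 26·y³ − 6, and check whether it is a (positive or negative) perfect cube.
Check small values of y:
  y = 0: RHS = -6 is not a perfect cube.
  y = 1: RHS = 20 is not a perfect cube.
  y = -1: RHS = -32 is not a perfect cube.
  y = 2: RHS = 202 is not a perfect cube.
  y = -2: RHS = -214 is not a perfect cube.
  y = 3: RHS = 696 is not a perfect cube.
  y = -3: RHS = -708 is not a perfect cube.
Continuing the search up to |y| = 45 finds no solutions either.
No (x, y) in the scanned range satisfies the equation.

No integer solutions with |y| ≤ 45.


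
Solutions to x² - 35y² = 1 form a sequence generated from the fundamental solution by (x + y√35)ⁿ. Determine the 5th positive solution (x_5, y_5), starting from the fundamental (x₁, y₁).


Step 1: Find the fundamental solution (x₁, y₁) of x² - 35y² = 1.
  Expand √35 as a continued fraction. a₀ = ⌊√35⌋ = 5; iterate m_{k+1} = d_k·a_k − m_k, d_{k+1} = (35 − m_{k+1}²)/d_k, a_{k+1} = ⌊(a₀ + m_{k+1})/d_{k+1}⌋ (starting m₀ = 0, d₀ = 1), with convergents p_k = a_k·p_{k-1} + p_{k-2}, q_k = a_k·q_{k-1} + q_{k-2} (p₋₁ = 1, q₋₁ = 0):
  k = 0: a₀ = 5; p₀/q₀ = 5/1; p₀² − 35·q₀² = 25 − 35 = -10.
  k = 1: m = 5, d = 10, a = ⌊(5 + 5)/10⌋ = 1; p/q = (1·5 + 1)/(1·1 + 0) = 6/1; p² − 35·q² = 36 − 35 = 1.
  The first convergent with p² − 35·q² = 1 gives the fundamental solution (x₁, y₁) = (6, 1).
Step 2: Apply the recurrence (x_{n+1}, y_{n+1}) = (x₁x_n + 35y₁y_n, x₁y_n + y₁x_n) repeatedly.
  From (x_1, y_1) = (6, 1): x_2 = 6·6 + 35·1·1 = 71; y_2 = 6·1 + 1·6 = 12.
  From (x_2, y_2) = (71, 12): x_3 = 6·71 + 35·1·12 = 846; y_3 = 6·12 + 1·71 = 143.
  From (x_3, y_3) = (846, 143): x_4 = 6·846 + 35·1·143 = 10081; y_4 = 6·143 + 1·846 = 1704.
  From (x_4, y_4) = (10081, 1704): x_5 = 6·10081 + 35·1·1704 = 120126; y_5 = 6·1704 + 1·10081 = 20305.
Step 3: Verify x_5² - 35·y_5² = 14430255876 - 14430255875 = 1 (should be 1). ✓

(x_1, y_1) = (6, 1); (x_5, y_5) = (120126, 20305).


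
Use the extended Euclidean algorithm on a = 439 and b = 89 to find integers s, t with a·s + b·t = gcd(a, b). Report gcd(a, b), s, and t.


Euclidean algorithm on (439, 89) — divide until remainder is 0:
  439 = 4 · 89 + 83
  89 = 1 · 83 + 6
  83 = 13 · 6 + 5
  6 = 1 · 5 + 1
  5 = 5 · 1 + 0
gcd(439, 89) = 1.
Track Bezout coefficients alongside the remainders: start with r₀ = 439 = a·1 + b·0 (s = 1, t = 0) and r₁ = 89 = a·0 + b·1 (s = 0, t = 1); each new remainder r_{k+1} = r_{k-1} − q_k·r_k inherits s_{k+1} = s_{k-1} − q_k·s_k, t_{k+1} = t_{k-1} − q_k·t_k, so r_k = a·s_k + b·t_k at every step:
  q = 4: r = 83, s = 1 − 4·0 = 1, t = 0 − 4·1 = -4  (check: 439·1 + 89·(-4) = 83)
  q = 1: r = 6, s = 0 − 1·1 = -1, t = 1 − 1·(-4) = 5  (check: 439·(-1) + 89·5 = 6)
  q = 13: r = 5, s = 1 − 13·(-1) = 14, t = -4 − 13·5 = -69  (check: 439·14 + 89·(-69) = 5)
  q = 1: r = 1, s = -1 − 1·14 = -15, t = 5 − 1·(-69) = 74  (check: 439·(-15) + 89·74 = 1)
The row with r = 1 (the gcd) gives the Bezout coefficients s = -15, t = 74.
Result: 439 · (-15) + 89 · (74) = 1.

gcd(439, 89) = 1; s = -15, t = 74 (check: 439·(-15) + 89·74 = 1).


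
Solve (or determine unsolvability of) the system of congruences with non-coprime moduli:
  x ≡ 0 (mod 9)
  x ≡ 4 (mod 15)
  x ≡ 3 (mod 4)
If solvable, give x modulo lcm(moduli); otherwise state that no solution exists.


Moduli 9, 15, 4 are not pairwise coprime, so CRT works modulo lcm(m_i) when all pairwise compatibility conditions hold.
Pairwise compatibility: gcd(m_i, m_j) must divide a_i - a_j for every pair.
Merge one congruence at a time:
  Start: x ≡ 0 (mod 9).
  Combine with x ≡ 4 (mod 15): gcd(9, 15) = 3, and 4 - 0 = 4 is NOT divisible by 3.
    ⇒ system is inconsistent (no integer solution).

No solution (the system is inconsistent).


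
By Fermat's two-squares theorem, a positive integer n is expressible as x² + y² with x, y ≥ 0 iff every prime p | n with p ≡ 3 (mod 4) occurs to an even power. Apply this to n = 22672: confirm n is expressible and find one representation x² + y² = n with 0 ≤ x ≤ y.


Step 1: Factor n = 22672 = 2^4 · 13 · 109.
Step 2: Check the mod-4 condition on each prime factor: 2 = 2 (special); 13 ≡ 1 (mod 4), exponent 1; 109 ≡ 1 (mod 4), exponent 1.
All primes ≡ 3 (mod 4) appear to even exponent (or don't appear), so by the two-squares theorem n IS expressible as a sum of two squares.
Step 3: Build a representation. Group n = k² · m with k = 4 and m = 13 · 109 = 1417 (a product of primes ≡ 1 (mod 4)); a representation of m scales to one of n via (k·x)² + (k·y)² = k²(x² + y²). Each prime p ≡ 1 (mod 4) is itself a sum of two squares; find a² by testing p − a² for a perfect square:
  13: 13 − 1² = 12, 13 − 2² = 9 = 3² ⇒ 13 = 2² + 3².
  109: 109 − 1² = 108, 109 − 2² = 105, 109 − 3² = 100 = 10² ⇒ 109 = 3² + 10².
  Combine using the Brahmagupta–Fibonacci identity (a² + b²)(c² + d²) = (ac − bd)² + (ad + bc)² = (ac + bd)² + (ad − bc)²:
  13 · 109 = 1417: from (2² + 3²)(3² + 10²), take (2·3 − 3·10, 2·10 + 3·3) = (6 − 30, 20 + 9) = (-24, 29); dropping signs (only squares matter) gives (24, 29); check 24² + 29² = 576 + 841 = 1417 ✓.
  Scale by k = 4: (4·24, 4·29) = (96, 116).
Step 4: Order so x ≤ y and verify: 96² + 116² = 9216 + 13456 = 22672 = n. ✓

n = 22672 = 96² + 116² (one valid representation with x ≤ y).


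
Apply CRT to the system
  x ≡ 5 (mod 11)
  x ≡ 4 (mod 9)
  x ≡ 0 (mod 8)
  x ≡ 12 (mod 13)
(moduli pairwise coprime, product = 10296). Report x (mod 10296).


Product of moduli M = 11 · 9 · 8 · 13 = 10296.
Merge one congruence at a time:
  Start: x ≡ 5 (mod 11).
  Combine with x ≡ 4 (mod 9); new modulus lcm = 99.
    Write x = 5 + 11·t and substitute into x ≡ 4 (mod 9): 11·t ≡ 4 − 5 = -1 (mod 9).
    Reduce coefficients mod 9: 2·t ≡ 8 (mod 9).
    The inverse of 2 mod 9 is 5 (since 2·5 = 10 = 1·9 + 1), so t ≡ 5·8 = 40 ≡ 4 (mod 9).
    Then x = 5 + 11·4 = 49, valid modulo lcm(11, 9) = 99: x ≡ 49 (mod 99).
  Combine with x ≡ 0 (mod 8); new modulus lcm = 792.
    Write x = 49 + 99·t and substitute into x ≡ 0 (mod 8): 99·t ≡ 0 − 49 = -49 (mod 8).
    Reduce coefficients mod 8: 3·t ≡ 7 (mod 8).
    The inverse of 3 mod 8 is 3 (since 3·3 = 9 = 1·8 + 1), so t ≡ 3·7 = 21 ≡ 5 (mod 8).
    Then x = 49 + 99·5 = 544, valid modulo lcm(99, 8) = 792: x ≡ 544 (mod 792).
  Combine with x ≡ 12 (mod 13); new modulus lcm = 10296.
    Write x = 544 + 792·t and substitute into x ≡ 12 (mod 13): 792·t ≡ 12 − 544 = -532 (mod 13).
    Reduce coefficients mod 13: 12·t ≡ 1 (mod 13).
    The inverse of 12 mod 13 is 12 (since 12·12 = 144 = 11·13 + 1), so t ≡ 12·1 = 12 ≡ 12 (mod 13).
    Then x = 544 + 792·12 = 10048, valid modulo lcm(792, 13) = 10296: x ≡ 10048 (mod 10296).
Verify against each original: 10048 mod 11 = 5, 10048 mod 9 = 4, 10048 mod 8 = 0, 10048 mod 13 = 12.

x ≡ 10048 (mod 10296).


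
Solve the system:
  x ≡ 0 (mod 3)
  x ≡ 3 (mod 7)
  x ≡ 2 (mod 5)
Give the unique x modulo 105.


Moduli 3, 7, 5 are pairwise coprime; by CRT there is a unique solution modulo M = 3 · 7 · 5 = 105.
Solve pairwise, accumulating the modulus:
  Start with x ≡ 0 (mod 3).
  Combine with x ≡ 3 (mod 7): since gcd(3, 7) = 1, we get a unique residue mod 21.
    Write x = 0 + 3·t and substitute into x ≡ 3 (mod 7): 3·t ≡ 3 − 0 = 3 (mod 7).
    The inverse of 3 mod 7 is 5 (since 3·5 = 15 = 2·7 + 1), so t ≡ 5·3 = 15 ≡ 1 (mod 7).
    Then x = 0 + 3·1 = 3, valid modulo lcm(3, 7) = 21: x ≡ 3 (mod 21).
  Combine with x ≡ 2 (mod 5): since gcd(21, 5) = 1, we get a unique residue mod 105.
    Write x = 3 + 21·t and substitute into x ≡ 2 (mod 5): 21·t ≡ 2 − 3 = -1 (mod 5).
    Reduce coefficients mod 5: 1·t ≡ 4 (mod 5).
    So t ≡ 4 (mod 5).
    Then x = 3 + 21·4 = 87, valid modulo lcm(21, 5) = 105: x ≡ 87 (mod 105).
Verify: 87 mod 3 = 0 ✓, 87 mod 7 = 3 ✓, 87 mod 5 = 2 ✓.

x ≡ 87 (mod 105).


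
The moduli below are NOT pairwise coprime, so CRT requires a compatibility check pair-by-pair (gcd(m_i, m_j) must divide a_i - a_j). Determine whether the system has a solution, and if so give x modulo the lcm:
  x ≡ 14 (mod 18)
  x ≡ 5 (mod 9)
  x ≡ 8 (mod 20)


Moduli 18, 9, 20 are not pairwise coprime, so CRT works modulo lcm(m_i) when all pairwise compatibility conditions hold.
Pairwise compatibility: gcd(m_i, m_j) must divide a_i - a_j for every pair.
Merge one congruence at a time:
  Start: x ≡ 14 (mod 18).
  Combine with x ≡ 5 (mod 9): gcd(18, 9) = 9; 5 - 14 = -9, which IS divisible by 9, so compatible.
    Write x = 14 + 18·t and substitute into x ≡ 5 (mod 9): 18·t ≡ 5 − 14 = -9 (mod 9).
    Divide the congruence (and modulus) by g = 9: 2·t ≡ -1 (mod 1).
    Modulo 1 every t works; take t = 0.
    Then x = 14 + 18·0 = 14, valid modulo lcm(18, 9) = 18: x ≡ 14 (mod 18).
  Combine with x ≡ 8 (mod 20): gcd(18, 20) = 2; 8 - 14 = -6, which IS divisible by 2, so compatible.
    Write x = 14 + 18·t and substitute into x ≡ 8 (mod 20): 18·t ≡ 8 − 14 = -6 (mod 20).
    Divide the congruence (and modulus) by g = 2: 9·t ≡ -3 (mod 10).
    Reduce coefficients mod 10: 9·t ≡ 7 (mod 10).
    The inverse of 9 mod 10 is 9 (since 9·9 = 81 = 8·10 + 1), so t ≡ 9·7 = 63 ≡ 3 (mod 10).
    Then x = 14 + 18·3 = 68, valid modulo lcm(18, 20) = 180: x ≡ 68 (mod 180).
Verify: 68 mod 18 = 14, 68 mod 9 = 5, 68 mod 20 = 8.

x ≡ 68 (mod 180).


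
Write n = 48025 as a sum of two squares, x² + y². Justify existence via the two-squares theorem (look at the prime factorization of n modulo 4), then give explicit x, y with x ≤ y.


Step 1: Factor n = 48025 = 5^2 · 17 · 113.
Step 2: Check the mod-4 condition on each prime factor: 5 ≡ 1 (mod 4), exponent 2; 17 ≡ 1 (mod 4), exponent 1; 113 ≡ 1 (mod 4), exponent 1.
All primes ≡ 3 (mod 4) appear to even exponent (or don't appear), so by the two-squares theorem n IS expressible as a sum of two squares.
Step 3: Build a representation. Group n = k² · m with k = 5 and m = 17 · 113 = 1921 (a product of primes ≡ 1 (mod 4)); a representation of m scales to one of n via (k·x)² + (k·y)² = k²(x² + y²). Each prime p ≡ 1 (mod 4) is itself a sum of two squares; find a² by testing p − a² for a perfect square:
  17: 17 − 1² = 16 = 4² ⇒ 17 = 1² + 4².
  113: 113 − 1² = 112, 113 − 2² = 109, 113 − 3² = 104, 113 − 4² = 97, 113 − 5² = 88, 113 − 6² = 77, 113 − 7² = 64 = 8² ⇒ 113 = 7² + 8².
  Combine using the Brahmagupta–Fibonacci identity (a² + b²)(c² + d²) = (ac − bd)² + (ad + bc)² = (ac + bd)² + (ad − bc)²:
  17 · 113 = 1921: from (1² + 4²)(7² + 8²), take (1·7 − 4·8, 1·8 + 4·7) = (7 − 32, 8 + 28) = (-25, 36); dropping signs (only squares matter) gives (25, 36); check 25² + 36² = 625 + 1296 = 1921 ✓.
  Scale by k = 5: (5·25, 5·36) = (125, 180).
Step 4: Order so x ≤ y and verify: 125² + 180² = 15625 + 32400 = 48025 = n. ✓

n = 48025 = 125² + 180² (one valid representation with x ≤ y).


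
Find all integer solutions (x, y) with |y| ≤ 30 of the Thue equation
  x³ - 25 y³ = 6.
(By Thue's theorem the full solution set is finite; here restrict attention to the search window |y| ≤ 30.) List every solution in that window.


The equation is x³ - 25y³ = 6. For fixed y, x³ = 25·y³ + 6, so a solution requires the RHS to be a perfect cube.
Strategy: iterate y from -30 to 30, compute RHS = 25·y³ + 6, and check whether it is a (positive or negative) perfect cube.
Check small values of y:
  y = 0: RHS = 6 is not a perfect cube.
  y = 1: RHS = 31 is not a perfect cube.
  y = -1: RHS = -19 is not a perfect cube.
  y = 2: RHS = 206 is not a perfect cube.
  y = -2: RHS = -194 is not a perfect cube.
  y = 3: RHS = 681 is not a perfect cube.
  y = -3: RHS = -669 is not a perfect cube.
Continuing the search up to |y| = 30 finds no solutions either.
No (x, y) in the scanned range satisfies the equation.

No integer solutions with |y| ≤ 30.


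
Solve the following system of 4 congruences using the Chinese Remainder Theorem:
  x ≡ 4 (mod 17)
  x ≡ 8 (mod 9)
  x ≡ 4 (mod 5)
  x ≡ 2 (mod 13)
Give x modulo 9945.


Product of moduli M = 17 · 9 · 5 · 13 = 9945.
Merge one congruence at a time:
  Start: x ≡ 4 (mod 17).
  Combine with x ≡ 8 (mod 9); new modulus lcm = 153.
    Write x = 4 + 17·t and substitute into x ≡ 8 (mod 9): 17·t ≡ 8 − 4 = 4 (mod 9).
    Reduce coefficients mod 9: 8·t ≡ 4 (mod 9).
    The inverse of 8 mod 9 is 8 (since 8·8 = 64 = 7·9 + 1), so t ≡ 8·4 = 32 ≡ 5 (mod 9).
    Then x = 4 + 17·5 = 89, valid modulo lcm(17, 9) = 153: x ≡ 89 (mod 153).
  Combine with x ≡ 4 (mod 5); new modulus lcm = 765.
    Write x = 89 + 153·t and substitute into x ≡ 4 (mod 5): 153·t ≡ 4 − 89 = -85 (mod 5).
    Reduce coefficients mod 5: 3·t ≡ 0 (mod 5).
    The inverse of 3 mod 5 is 2 (since 3·2 = 6 = 1·5 + 1), so t ≡ 2·0 = 0 ≡ 0 (mod 5).
    Then x = 89 + 153·0 = 89, valid modulo lcm(153, 5) = 765: x ≡ 89 (mod 765).
  Combine with x ≡ 2 (mod 13); new modulus lcm = 9945.
    Write x = 89 + 765·t and substitute into x ≡ 2 (mod 13): 765·t ≡ 2 − 89 = -87 (mod 13).
    Reduce coefficients mod 13: 11·t ≡ 4 (mod 13).
    The inverse of 11 mod 13 is 6 (since 11·6 = 66 = 5·13 + 1), so t ≡ 6·4 = 24 ≡ 11 (mod 13).
    Then x = 89 + 765·11 = 8504, valid modulo lcm(765, 13) = 9945: x ≡ 8504 (mod 9945).
Verify against each original: 8504 mod 17 = 4, 8504 mod 9 = 8, 8504 mod 5 = 4, 8504 mod 13 = 2.

x ≡ 8504 (mod 9945).


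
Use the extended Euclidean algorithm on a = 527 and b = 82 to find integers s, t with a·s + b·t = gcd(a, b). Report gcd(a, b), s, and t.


Euclidean algorithm on (527, 82) — divide until remainder is 0:
  527 = 6 · 82 + 35
  82 = 2 · 35 + 12
  35 = 2 · 12 + 11
  12 = 1 · 11 + 1
  11 = 11 · 1 + 0
gcd(527, 82) = 1.
Track Bezout coefficients alongside the remainders: start with r₀ = 527 = a·1 + b·0 (s = 1, t = 0) and r₁ = 82 = a·0 + b·1 (s = 0, t = 1); each new remainder r_{k+1} = r_{k-1} − q_k·r_k inherits s_{k+1} = s_{k-1} − q_k·s_k, t_{k+1} = t_{k-1} − q_k·t_k, so r_k = a·s_k + b·t_k at every step:
  q = 6: r = 35, s = 1 − 6·0 = 1, t = 0 − 6·1 = -6  (check: 527·1 + 82·(-6) = 35)
  q = 2: r = 12, s = 0 − 2·1 = -2, t = 1 − 2·(-6) = 13  (check: 527·(-2) + 82·13 = 12)
  q = 2: r = 11, s = 1 − 2·(-2) = 5, t = -6 − 2·13 = -32  (check: 527·5 + 82·(-32) = 11)
  q = 1: r = 1, s = -2 − 1·5 = -7, t = 13 − 1·(-32) = 45  (check: 527·(-7) + 82·45 = 1)
The row with r = 1 (the gcd) gives the Bezout coefficients s = -7, t = 45.
Result: 527 · (-7) + 82 · (45) = 1.

gcd(527, 82) = 1; s = -7, t = 45 (check: 527·(-7) + 82·45 = 1).


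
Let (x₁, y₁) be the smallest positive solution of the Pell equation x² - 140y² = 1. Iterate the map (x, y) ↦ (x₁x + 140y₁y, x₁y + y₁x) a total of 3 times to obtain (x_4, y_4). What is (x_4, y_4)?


Step 1: Find the fundamental solution (x₁, y₁) of x² - 140y² = 1.
  Expand √140 as a continued fraction. a₀ = ⌊√140⌋ = 11; iterate m_{k+1} = d_k·a_k − m_k, d_{k+1} = (140 − m_{k+1}²)/d_k, a_{k+1} = ⌊(a₀ + m_{k+1})/d_{k+1}⌋ (starting m₀ = 0, d₀ = 1), with convergents p_k = a_k·p_{k-1} + p_{k-2}, q_k = a_k·q_{k-1} + q_{k-2} (p₋₁ = 1, q₋₁ = 0):
  k = 0: a₀ = 11; p₀/q₀ = 11/1; p₀² − 140·q₀² = 121 − 140 = -19.
  k = 1: m = 11, d = 19, a = ⌊(11 + 11)/19⌋ = 1; p/q = (1·11 + 1)/(1·1 + 0) = 12/1; p² − 140·q² = 144 − 140 = 4.
  k = 2: m = 8, d = 4, a = ⌊(11 + 8)/4⌋ = 4; p/q = (4·12 + 11)/(4·1 + 1) = 59/5; p² − 140·q² = 3481 − 3500 = -19.
  k = 3: m = 8, d = 19, a = ⌊(11 + 8)/19⌋ = 1; p/q = (1·59 + 12)/(1·5 + 1) = 71/6; p² − 140·q² = 5041 − 5040 = 1.
  The first convergent with p² − 140·q² = 1 gives the fundamental solution (x₁, y₁) = (71, 6).
Step 2: Apply the recurrence (x_{n+1}, y_{n+1}) = (x₁x_n + 140y₁y_n, x₁y_n + y₁x_n) repeatedly.
  From (x_1, y_1) = (71, 6): x_2 = 71·71 + 140·6·6 = 10081; y_2 = 71·6 + 6·71 = 852.
  From (x_2, y_2) = (10081, 852): x_3 = 71·10081 + 140·6·852 = 1431431; y_3 = 71·852 + 6·10081 = 120978.
  From (x_3, y_3) = (1431431, 120978): x_4 = 71·1431431 + 140·6·120978 = 203253121; y_4 = 71·120978 + 6·1431431 = 17178024.
Step 3: Verify x_4² - 140·y_4² = 41311831196240641 - 41311831196240640 = 1 (should be 1). ✓

(x_1, y_1) = (71, 6); (x_4, y_4) = (203253121, 17178024).


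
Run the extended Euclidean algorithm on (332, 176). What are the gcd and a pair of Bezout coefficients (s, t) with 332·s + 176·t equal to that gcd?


Euclidean algorithm on (332, 176) — divide until remainder is 0:
  332 = 1 · 176 + 156
  176 = 1 · 156 + 20
  156 = 7 · 20 + 16
  20 = 1 · 16 + 4
  16 = 4 · 4 + 0
gcd(332, 176) = 4.
Track Bezout coefficients alongside the remainders: start with r₀ = 332 = a·1 + b·0 (s = 1, t = 0) and r₁ = 176 = a·0 + b·1 (s = 0, t = 1); each new remainder r_{k+1} = r_{k-1} − q_k·r_k inherits s_{k+1} = s_{k-1} − q_k·s_k, t_{k+1} = t_{k-1} − q_k·t_k, so r_k = a·s_k + b·t_k at every step:
  q = 1: r = 156, s = 1 − 1·0 = 1, t = 0 − 1·1 = -1  (check: 332·1 + 176·(-1) = 156)
  q = 1: r = 20, s = 0 − 1·1 = -1, t = 1 − 1·(-1) = 2  (check: 332·(-1) + 176·2 = 20)
  q = 7: r = 16, s = 1 − 7·(-1) = 8, t = -1 − 7·2 = -15  (check: 332·8 + 176·(-15) = 16)
  q = 1: r = 4, s = -1 − 1·8 = -9, t = 2 − 1·(-15) = 17  (check: 332·(-9) + 176·17 = 4)
The row with r = 4 (the gcd) gives the Bezout coefficients s = -9, t = 17.
Result: 332 · (-9) + 176 · (17) = 4.

gcd(332, 176) = 4; s = -9, t = 17 (check: 332·(-9) + 176·17 = 4).


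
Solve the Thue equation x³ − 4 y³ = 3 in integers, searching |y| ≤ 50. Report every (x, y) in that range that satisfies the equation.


The equation is x³ - 4y³ = 3. For fixed y, x³ = 4·y³ + 3, so a solution requires the RHS to be a perfect cube.
Strategy: iterate y from -50 to 50, compute RHS = 4·y³ + 3, and check whether it is a (positive or negative) perfect cube.
Check small values of y:
  y = 0: RHS = 3 is not a perfect cube.
  y = 1: RHS = 7 is not a perfect cube.
  y = -1: RHS = -1 = (-1)³ ⇒ x = -1 works.
  y = 2: RHS = 35 is not a perfect cube.
  y = -2: RHS = -29 is not a perfect cube.
  y = 3: RHS = 111 is not a perfect cube.
  y = -3: RHS = -105 is not a perfect cube.
Continuing the search up to |y| = 50 finds no further solutions beyond those listed.
Collected solutions: (-1, -1).

Solutions (with |y| ≤ 50): (-1, -1).


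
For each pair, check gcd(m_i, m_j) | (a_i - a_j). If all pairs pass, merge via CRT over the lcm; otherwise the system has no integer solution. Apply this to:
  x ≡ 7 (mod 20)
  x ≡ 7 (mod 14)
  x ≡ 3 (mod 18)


Moduli 20, 14, 18 are not pairwise coprime, so CRT works modulo lcm(m_i) when all pairwise compatibility conditions hold.
Pairwise compatibility: gcd(m_i, m_j) must divide a_i - a_j for every pair.
Merge one congruence at a time:
  Start: x ≡ 7 (mod 20).
  Combine with x ≡ 7 (mod 14): gcd(20, 14) = 2; 7 - 7 = 0, which IS divisible by 2, so compatible.
    Write x = 7 + 20·t and substitute into x ≡ 7 (mod 14): 20·t ≡ 7 − 7 = 0 (mod 14).
    Divide the congruence (and modulus) by g = 2: 10·t ≡ 0 (mod 7).
    Reduce coefficients mod 7: 3·t ≡ 0 (mod 7).
    The inverse of 3 mod 7 is 5 (since 3·5 = 15 = 2·7 + 1), so t ≡ 5·0 = 0 ≡ 0 (mod 7).
    Then x = 7 + 20·0 = 7, valid modulo lcm(20, 14) = 140: x ≡ 7 (mod 140).
  Combine with x ≡ 3 (mod 18): gcd(140, 18) = 2; 3 - 7 = -4, which IS divisible by 2, so compatible.
    Write x = 7 + 140·t and substitute into x ≡ 3 (mod 18): 140·t ≡ 3 − 7 = -4 (mod 18).
    Divide the congruence (and modulus) by g = 2: 70·t ≡ -2 (mod 9).
    Reduce coefficients mod 9: 7·t ≡ 7 (mod 9).
    The inverse of 7 mod 9 is 4 (since 7·4 = 28 = 3·9 + 1), so t ≡ 4·7 = 28 ≡ 1 (mod 9).
    Then x = 7 + 140·1 = 147, valid modulo lcm(140, 18) = 1260: x ≡ 147 (mod 1260).
Verify: 147 mod 20 = 7, 147 mod 14 = 7, 147 mod 18 = 3.

x ≡ 147 (mod 1260).


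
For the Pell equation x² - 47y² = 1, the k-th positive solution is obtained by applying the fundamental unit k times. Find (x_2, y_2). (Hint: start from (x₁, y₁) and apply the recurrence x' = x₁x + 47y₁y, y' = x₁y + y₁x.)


Step 1: Find the fundamental solution (x₁, y₁) of x² - 47y² = 1.
  Expand √47 as a continued fraction. a₀ = ⌊√47⌋ = 6; iterate m_{k+1} = d_k·a_k − m_k, d_{k+1} = (47 − m_{k+1}²)/d_k, a_{k+1} = ⌊(a₀ + m_{k+1})/d_{k+1}⌋ (starting m₀ = 0, d₀ = 1), with convergents p_k = a_k·p_{k-1} + p_{k-2}, q_k = a_k·q_{k-1} + q_{k-2} (p₋₁ = 1, q₋₁ = 0):
  k = 0: a₀ = 6; p₀/q₀ = 6/1; p₀² − 47·q₀² = 36 − 47 = -11.
  k = 1: m = 6, d = 11, a = ⌊(6 + 6)/11⌋ = 1; p/q = (1·6 + 1)/(1·1 + 0) = 7/1; p² − 47·q² = 49 − 47 = 2.
  k = 2: m = 5, d = 2, a = ⌊(6 + 5)/2⌋ = 5; p/q = (5·7 + 6)/(5·1 + 1) = 41/6; p² − 47·q² = 1681 − 1692 = -11.
  k = 3: m = 5, d = 11, a = ⌊(6 + 5)/11⌋ = 1; p/q = (1·41 + 7)/(1·6 + 1) = 48/7; p² − 47·q² = 2304 − 2303 = 1.
  The first convergent with p² − 47·q² = 1 gives the fundamental solution (x₁, y₁) = (48, 7).
Step 2: Apply the recurrence (x_{n+1}, y_{n+1}) = (x₁x_n + 47y₁y_n, x₁y_n + y₁x_n) repeatedly.
  From (x_1, y_1) = (48, 7): x_2 = 48·48 + 47·7·7 = 4607; y_2 = 48·7 + 7·48 = 672.
Step 3: Verify x_2² - 47·y_2² = 21224449 - 21224448 = 1 (should be 1). ✓

(x_1, y_1) = (48, 7); (x_2, y_2) = (4607, 672).


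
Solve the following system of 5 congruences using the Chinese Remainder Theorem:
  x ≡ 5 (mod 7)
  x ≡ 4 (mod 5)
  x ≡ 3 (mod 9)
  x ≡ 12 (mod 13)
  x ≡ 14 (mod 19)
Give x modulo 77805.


Product of moduli M = 7 · 5 · 9 · 13 · 19 = 77805.
Merge one congruence at a time:
  Start: x ≡ 5 (mod 7).
  Combine with x ≡ 4 (mod 5); new modulus lcm = 35.
    Write x = 5 + 7·t and substitute into x ≡ 4 (mod 5): 7·t ≡ 4 − 5 = -1 (mod 5).
    Reduce coefficients mod 5: 2·t ≡ 4 (mod 5).
    The inverse of 2 mod 5 is 3 (since 2·3 = 6 = 1·5 + 1), so t ≡ 3·4 = 12 ≡ 2 (mod 5).
    Then x = 5 + 7·2 = 19, valid modulo lcm(7, 5) = 35: x ≡ 19 (mod 35).
  Combine with x ≡ 3 (mod 9); new modulus lcm = 315.
    Write x = 19 + 35·t and substitute into x ≡ 3 (mod 9): 35·t ≡ 3 − 19 = -16 (mod 9).
    Reduce coefficients mod 9: 8·t ≡ 2 (mod 9).
    The inverse of 8 mod 9 is 8 (since 8·8 = 64 = 7·9 + 1), so t ≡ 8·2 = 16 ≡ 7 (mod 9).
    Then x = 19 + 35·7 = 264, valid modulo lcm(35, 9) = 315: x ≡ 264 (mod 315).
  Combine with x ≡ 12 (mod 13); new modulus lcm = 4095.
    Write x = 264 + 315·t and substitute into x ≡ 12 (mod 13): 315·t ≡ 12 − 264 = -252 (mod 13).
    Reduce coefficients mod 13: 3·t ≡ 8 (mod 13).
    The inverse of 3 mod 13 is 9 (since 3·9 = 27 = 2·13 + 1), so t ≡ 9·8 = 72 ≡ 7 (mod 13).
    Then x = 264 + 315·7 = 2469, valid modulo lcm(315, 13) = 4095: x ≡ 2469 (mod 4095).
  Combine with x ≡ 14 (mod 19); new modulus lcm = 77805.
    Write x = 2469 + 4095·t and substitute into x ≡ 14 (mod 19): 4095·t ≡ 14 − 2469 = -2455 (mod 19).
    Reduce coefficients mod 19: 10·t ≡ 15 (mod 19).
    The inverse of 10 mod 19 is 2 (since 10·2 = 20 = 1·19 + 1), so t ≡ 2·15 = 30 ≡ 11 (mod 19).
    Then x = 2469 + 4095·11 = 47514, valid modulo lcm(4095, 19) = 77805: x ≡ 47514 (mod 77805).
Verify against each original: 47514 mod 7 = 5, 47514 mod 5 = 4, 47514 mod 9 = 3, 47514 mod 13 = 12, 47514 mod 19 = 14.

x ≡ 47514 (mod 77805).


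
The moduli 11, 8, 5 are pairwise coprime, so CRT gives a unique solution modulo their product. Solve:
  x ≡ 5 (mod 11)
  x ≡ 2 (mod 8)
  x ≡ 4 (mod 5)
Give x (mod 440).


Moduli 11, 8, 5 are pairwise coprime; by CRT there is a unique solution modulo M = 11 · 8 · 5 = 440.
Solve pairwise, accumulating the modulus:
  Start with x ≡ 5 (mod 11).
  Combine with x ≡ 2 (mod 8): since gcd(11, 8) = 1, we get a unique residue mod 88.
    Write x = 5 + 11·t and substitute into x ≡ 2 (mod 8): 11·t ≡ 2 − 5 = -3 (mod 8).
    Reduce coefficients mod 8: 3·t ≡ 5 (mod 8).
    The inverse of 3 mod 8 is 3 (since 3·3 = 9 = 1·8 + 1), so t ≡ 3·5 = 15 ≡ 7 (mod 8).
    Then x = 5 + 11·7 = 82, valid modulo lcm(11, 8) = 88: x ≡ 82 (mod 88).
  Combine with x ≡ 4 (mod 5): since gcd(88, 5) = 1, we get a unique residue mod 440.
    Write x = 82 + 88·t and substitute into x ≡ 4 (mod 5): 88·t ≡ 4 − 82 = -78 (mod 5).
    Reduce coefficients mod 5: 3·t ≡ 2 (mod 5).
    The inverse of 3 mod 5 is 2 (since 3·2 = 6 = 1·5 + 1), so t ≡ 2·2 = 4 ≡ 4 (mod 5).
    Then x = 82 + 88·4 = 434, valid modulo lcm(88, 5) = 440: x ≡ 434 (mod 440).
Verify: 434 mod 11 = 5 ✓, 434 mod 8 = 2 ✓, 434 mod 5 = 4 ✓.

x ≡ 434 (mod 440).


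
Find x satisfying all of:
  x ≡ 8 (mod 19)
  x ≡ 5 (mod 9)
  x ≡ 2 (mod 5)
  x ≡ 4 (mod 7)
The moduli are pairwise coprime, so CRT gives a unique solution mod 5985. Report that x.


Product of moduli M = 19 · 9 · 5 · 7 = 5985.
Merge one congruence at a time:
  Start: x ≡ 8 (mod 19).
  Combine with x ≡ 5 (mod 9); new modulus lcm = 171.
    Write x = 8 + 19·t and substitute into x ≡ 5 (mod 9): 19·t ≡ 5 − 8 = -3 (mod 9).
    Reduce coefficients mod 9: 1·t ≡ 6 (mod 9).
    So t ≡ 6 (mod 9).
    Then x = 8 + 19·6 = 122, valid modulo lcm(19, 9) = 171: x ≡ 122 (mod 171).
  Combine with x ≡ 2 (mod 5); new modulus lcm = 855.
    Write x = 122 + 171·t and substitute into x ≡ 2 (mod 5): 171·t ≡ 2 − 122 = -120 (mod 5).
    Reduce coefficients mod 5: 1·t ≡ 0 (mod 5).
    So t ≡ 0 (mod 5).
    Then x = 122 + 171·0 = 122, valid modulo lcm(171, 5) = 855: x ≡ 122 (mod 855).
  Combine with x ≡ 4 (mod 7); new modulus lcm = 5985.
    Write x = 122 + 855·t and substitute into x ≡ 4 (mod 7): 855·t ≡ 4 − 122 = -118 (mod 7).
    Reduce coefficients mod 7: 1·t ≡ 1 (mod 7).
    So t ≡ 1 (mod 7).
    Then x = 122 + 855·1 = 977, valid modulo lcm(855, 7) = 5985: x ≡ 977 (mod 5985).
Verify against each original: 977 mod 19 = 8, 977 mod 9 = 5, 977 mod 5 = 2, 977 mod 7 = 4.

x ≡ 977 (mod 5985).


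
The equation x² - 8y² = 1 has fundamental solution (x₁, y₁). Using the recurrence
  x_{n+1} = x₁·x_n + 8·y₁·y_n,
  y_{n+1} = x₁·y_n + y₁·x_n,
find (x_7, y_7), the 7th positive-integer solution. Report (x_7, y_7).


Step 1: Find the fundamental solution (x₁, y₁) of x² - 8y² = 1.
  Expand √8 as a continued fraction. a₀ = ⌊√8⌋ = 2; iterate m_{k+1} = d_k·a_k − m_k, d_{k+1} = (8 − m_{k+1}²)/d_k, a_{k+1} = ⌊(a₀ + m_{k+1})/d_{k+1}⌋ (starting m₀ = 0, d₀ = 1), with convergents p_k = a_k·p_{k-1} + p_{k-2}, q_k = a_k·q_{k-1} + q_{k-2} (p₋₁ = 1, q₋₁ = 0):
  k = 0: a₀ = 2; p₀/q₀ = 2/1; p₀² − 8·q₀² = 4 − 8 = -4.
  k = 1: m = 2, d = 4, a = ⌊(2 + 2)/4⌋ = 1; p/q = (1·2 + 1)/(1·1 + 0) = 3/1; p² − 8·q² = 9 − 8 = 1.
  The first convergent with p² − 8·q² = 1 gives the fundamental solution (x₁, y₁) = (3, 1).
Step 2: Apply the recurrence (x_{n+1}, y_{n+1}) = (x₁x_n + 8y₁y_n, x₁y_n + y₁x_n) repeatedly.
  From (x_1, y_1) = (3, 1): x_2 = 3·3 + 8·1·1 = 17; y_2 = 3·1 + 1·3 = 6.
  From (x_2, y_2) = (17, 6): x_3 = 3·17 + 8·1·6 = 99; y_3 = 3·6 + 1·17 = 35.
  From (x_3, y_3) = (99, 35): x_4 = 3·99 + 8·1·35 = 577; y_4 = 3·35 + 1·99 = 204.
  From (x_4, y_4) = (577, 204): x_5 = 3·577 + 8·1·204 = 3363; y_5 = 3·204 + 1·577 = 1189.
  From (x_5, y_5) = (3363, 1189): x_6 = 3·3363 + 8·1·1189 = 19601; y_6 = 3·1189 + 1·3363 = 6930.
  From (x_6, y_6) = (19601, 6930): x_7 = 3·19601 + 8·1·6930 = 114243; y_7 = 3·6930 + 1·19601 = 40391.
Step 3: Verify x_7² - 8·y_7² = 13051463049 - 13051463048 = 1 (should be 1). ✓

(x_1, y_1) = (3, 1); (x_7, y_7) = (114243, 40391).


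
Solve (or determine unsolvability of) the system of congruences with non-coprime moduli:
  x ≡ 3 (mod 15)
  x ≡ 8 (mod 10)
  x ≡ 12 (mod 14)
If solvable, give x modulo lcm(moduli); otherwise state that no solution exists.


Moduli 15, 10, 14 are not pairwise coprime, so CRT works modulo lcm(m_i) when all pairwise compatibility conditions hold.
Pairwise compatibility: gcd(m_i, m_j) must divide a_i - a_j for every pair.
Merge one congruence at a time:
  Start: x ≡ 3 (mod 15).
  Combine with x ≡ 8 (mod 10): gcd(15, 10) = 5; 8 - 3 = 5, which IS divisible by 5, so compatible.
    Write x = 3 + 15·t and substitute into x ≡ 8 (mod 10): 15·t ≡ 8 − 3 = 5 (mod 10).
    Divide the congruence (and modulus) by g = 5: 3·t ≡ 1 (mod 2).
    Reduce coefficients mod 2: 1·t ≡ 1 (mod 2).
    So t ≡ 1 (mod 2).
    Then x = 3 + 15·1 = 18, valid modulo lcm(15, 10) = 30: x ≡ 18 (mod 30).
  Combine with x ≡ 12 (mod 14): gcd(30, 14) = 2; 12 - 18 = -6, which IS divisible by 2, so compatible.
    Write x = 18 + 30·t and substitute into x ≡ 12 (mod 14): 30·t ≡ 12 − 18 = -6 (mod 14).
    Divide the congruence (and modulus) by g = 2: 15·t ≡ -3 (mod 7).
    Reduce coefficients mod 7: 1·t ≡ 4 (mod 7).
    So t ≡ 4 (mod 7).
    Then x = 18 + 30·4 = 138, valid modulo lcm(30, 14) = 210: x ≡ 138 (mod 210).
Verify: 138 mod 15 = 3, 138 mod 10 = 8, 138 mod 14 = 12.

x ≡ 138 (mod 210).


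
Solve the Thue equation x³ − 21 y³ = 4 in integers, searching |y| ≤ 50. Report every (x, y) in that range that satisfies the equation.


The equation is x³ - 21y³ = 4. For fixed y, x³ = 21·y³ + 4, so a solution requires the RHS to be a perfect cube.
Strategy: iterate y from -50 to 50, compute RHS = 21·y³ + 4, and check whether it is a (positive or negative) perfect cube.
Check small values of y:
  y = 0: RHS = 4 is not a perfect cube.
  y = 1: RHS = 25 is not a perfect cube.
  y = -1: RHS = -17 is not a perfect cube.
  y = 2: RHS = 172 is not a perfect cube.
  y = -2: RHS = -164 is not a perfect cube.
  y = 3: RHS = 571 is not a perfect cube.
  y = -3: RHS = -563 is not a perfect cube.
Continuing the search up to |y| = 50 finds no solutions either.
No (x, y) in the scanned range satisfies the equation.

No integer solutions with |y| ≤ 50.


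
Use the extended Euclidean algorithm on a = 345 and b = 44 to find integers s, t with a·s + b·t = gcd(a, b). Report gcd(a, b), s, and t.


Euclidean algorithm on (345, 44) — divide until remainder is 0:
  345 = 7 · 44 + 37
  44 = 1 · 37 + 7
  37 = 5 · 7 + 2
  7 = 3 · 2 + 1
  2 = 2 · 1 + 0
gcd(345, 44) = 1.
Track Bezout coefficients alongside the remainders: start with r₀ = 345 = a·1 + b·0 (s = 1, t = 0) and r₁ = 44 = a·0 + b·1 (s = 0, t = 1); each new remainder r_{k+1} = r_{k-1} − q_k·r_k inherits s_{k+1} = s_{k-1} − q_k·s_k, t_{k+1} = t_{k-1} − q_k·t_k, so r_k = a·s_k + b·t_k at every step:
  q = 7: r = 37, s = 1 − 7·0 = 1, t = 0 − 7·1 = -7  (check: 345·1 + 44·(-7) = 37)
  q = 1: r = 7, s = 0 − 1·1 = -1, t = 1 − 1·(-7) = 8  (check: 345·(-1) + 44·8 = 7)
  q = 5: r = 2, s = 1 − 5·(-1) = 6, t = -7 − 5·8 = -47  (check: 345·6 + 44·(-47) = 2)
  q = 3: r = 1, s = -1 − 3·6 = -19, t = 8 − 3·(-47) = 149  (check: 345·(-19) + 44·149 = 1)
The row with r = 1 (the gcd) gives the Bezout coefficients s = -19, t = 149.
Result: 345 · (-19) + 44 · (149) = 1.

gcd(345, 44) = 1; s = -19, t = 149 (check: 345·(-19) + 44·149 = 1).


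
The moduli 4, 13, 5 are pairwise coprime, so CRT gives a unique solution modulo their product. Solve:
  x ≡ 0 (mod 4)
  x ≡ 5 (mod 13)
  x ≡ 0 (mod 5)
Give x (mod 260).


Moduli 4, 13, 5 are pairwise coprime; by CRT there is a unique solution modulo M = 4 · 13 · 5 = 260.
Solve pairwise, accumulating the modulus:
  Start with x ≡ 0 (mod 4).
  Combine with x ≡ 5 (mod 13): since gcd(4, 13) = 1, we get a unique residue mod 52.
    Write x = 0 + 4·t and substitute into x ≡ 5 (mod 13): 4·t ≡ 5 − 0 = 5 (mod 13).
    The inverse of 4 mod 13 is 10 (since 4·10 = 40 = 3·13 + 1), so t ≡ 10·5 = 50 ≡ 11 (mod 13).
    Then x = 0 + 4·11 = 44, valid modulo lcm(4, 13) = 52: x ≡ 44 (mod 52).
  Combine with x ≡ 0 (mod 5): since gcd(52, 5) = 1, we get a unique residue mod 260.
    Write x = 44 + 52·t and substitute into x ≡ 0 (mod 5): 52·t ≡ 0 − 44 = -44 (mod 5).
    Reduce coefficients mod 5: 2·t ≡ 1 (mod 5).
    The inverse of 2 mod 5 is 3 (since 2·3 = 6 = 1·5 + 1), so t ≡ 3·1 = 3 ≡ 3 (mod 5).
    Then x = 44 + 52·3 = 200, valid modulo lcm(52, 5) = 260: x ≡ 200 (mod 260).
Verify: 200 mod 4 = 0 ✓, 200 mod 13 = 5 ✓, 200 mod 5 = 0 ✓.

x ≡ 200 (mod 260).


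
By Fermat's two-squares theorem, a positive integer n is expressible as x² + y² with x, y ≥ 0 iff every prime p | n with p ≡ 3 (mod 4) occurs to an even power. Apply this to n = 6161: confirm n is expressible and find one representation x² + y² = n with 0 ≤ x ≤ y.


Step 1: Factor n = 6161 = 61 · 101.
Step 2: Check the mod-4 condition on each prime factor: 61 ≡ 1 (mod 4), exponent 1; 101 ≡ 1 (mod 4), exponent 1.
All primes ≡ 3 (mod 4) appear to even exponent (or don't appear), so by the two-squares theorem n IS expressible as a sum of two squares.
Step 3: Build a representation. Here n = 61 · 101 is a product of primes ≡ 1 (mod 4). Each prime p ≡ 1 (mod 4) is itself a sum of two squares; find a² by testing p − a² for a perfect square:
  61: 61 − 1² = 60, 61 − 2² = 57, 61 − 3² = 52, 61 − 4² = 45, 61 − 5² = 36 = 6² ⇒ 61 = 5² + 6².
  101: 101 − 1² = 100 = 10² ⇒ 101 = 1² + 10².
  Combine using the Brahmagupta–Fibonacci identity (a² + b²)(c² + d²) = (ac − bd)² + (ad + bc)² = (ac + bd)² + (ad − bc)²:
  61 · 101 = 6161: from (5² + 6²)(1² + 10²), take (5·1 − 6·10, 5·10 + 6·1) = (5 − 60, 50 + 6) = (-55, 56); dropping signs (only squares matter) gives (55, 56); check 55² + 56² = 3025 + 3136 = 6161 ✓.
Step 4: Order so x ≤ y and verify: 55² + 56² = 3025 + 3136 = 6161 = n. ✓

n = 6161 = 55² + 56² (one valid representation with x ≤ y).


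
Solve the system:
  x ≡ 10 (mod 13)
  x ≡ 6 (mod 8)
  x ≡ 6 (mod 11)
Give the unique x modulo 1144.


Moduli 13, 8, 11 are pairwise coprime; by CRT there is a unique solution modulo M = 13 · 8 · 11 = 1144.
Solve pairwise, accumulating the modulus:
  Start with x ≡ 10 (mod 13).
  Combine with x ≡ 6 (mod 8): since gcd(13, 8) = 1, we get a unique residue mod 104.
    Write x = 10 + 13·t and substitute into x ≡ 6 (mod 8): 13·t ≡ 6 − 10 = -4 (mod 8).
    Reduce coefficients mod 8: 5·t ≡ 4 (mod 8).
    The inverse of 5 mod 8 is 5 (since 5·5 = 25 = 3·8 + 1), so t ≡ 5·4 = 20 ≡ 4 (mod 8).
    Then x = 10 + 13·4 = 62, valid modulo lcm(13, 8) = 104: x ≡ 62 (mod 104).
  Combine with x ≡ 6 (mod 11): since gcd(104, 11) = 1, we get a unique residue mod 1144.
    Write x = 62 + 104·t and substitute into x ≡ 6 (mod 11): 104·t ≡ 6 − 62 = -56 (mod 11).
    Reduce coefficients mod 11: 5·t ≡ 10 (mod 11).
    The inverse of 5 mod 11 is 9 (since 5·9 = 45 = 4·11 + 1), so t ≡ 9·10 = 90 ≡ 2 (mod 11).
    Then x = 62 + 104·2 = 270, valid modulo lcm(104, 11) = 1144: x ≡ 270 (mod 1144).
Verify: 270 mod 13 = 10 ✓, 270 mod 8 = 6 ✓, 270 mod 11 = 6 ✓.

x ≡ 270 (mod 1144).


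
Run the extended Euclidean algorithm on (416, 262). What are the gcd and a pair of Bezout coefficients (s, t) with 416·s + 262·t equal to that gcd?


Euclidean algorithm on (416, 262) — divide until remainder is 0:
  416 = 1 · 262 + 154
  262 = 1 · 154 + 108
  154 = 1 · 108 + 46
  108 = 2 · 46 + 16
  46 = 2 · 16 + 14
  16 = 1 · 14 + 2
  14 = 7 · 2 + 0
gcd(416, 262) = 2.
Track Bezout coefficients alongside the remainders: start with r₀ = 416 = a·1 + b·0 (s = 1, t = 0) and r₁ = 262 = a·0 + b·1 (s = 0, t = 1); each new remainder r_{k+1} = r_{k-1} − q_k·r_k inherits s_{k+1} = s_{k-1} − q_k·s_k, t_{k+1} = t_{k-1} − q_k·t_k, so r_k = a·s_k + b·t_k at every step:
  q = 1: r = 154, s = 1 − 1·0 = 1, t = 0 − 1·1 = -1  (check: 416·1 + 262·(-1) = 154)
  q = 1: r = 108, s = 0 − 1·1 = -1, t = 1 − 1·(-1) = 2  (check: 416·(-1) + 262·2 = 108)
  q = 1: r = 46, s = 1 − 1·(-1) = 2, t = -1 − 1·2 = -3  (check: 416·2 + 262·(-3) = 46)
  q = 2: r = 16, s = -1 − 2·2 = -5, t = 2 − 2·(-3) = 8  (check: 416·(-5) + 262·8 = 16)
  q = 2: r = 14, s = 2 − 2·(-5) = 12, t = -3 − 2·8 = -19  (check: 416·12 + 262·(-19) = 14)
  q = 1: r = 2, s = -5 − 1·12 = -17, t = 8 − 1·(-19) = 27  (check: 416·(-17) + 262·27 = 2)
The row with r = 2 (the gcd) gives the Bezout coefficients s = -17, t = 27.
Result: 416 · (-17) + 262 · (27) = 2.

gcd(416, 262) = 2; s = -17, t = 27 (check: 416·(-17) + 262·27 = 2).
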